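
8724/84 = 103 + 6/7 = 103.86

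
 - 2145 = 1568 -3713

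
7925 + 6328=14253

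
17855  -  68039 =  - 50184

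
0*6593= 0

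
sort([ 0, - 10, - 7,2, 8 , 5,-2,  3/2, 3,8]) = [-10, - 7,-2,0, 3/2, 2, 3,5, 8, 8 ]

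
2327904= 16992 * 137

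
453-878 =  - 425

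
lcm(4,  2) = 4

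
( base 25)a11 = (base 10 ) 6276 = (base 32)644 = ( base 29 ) 7DC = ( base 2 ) 1100010000100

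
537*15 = 8055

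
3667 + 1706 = 5373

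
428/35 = 428/35=12.23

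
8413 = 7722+691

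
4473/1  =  4473 = 4473.00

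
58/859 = 58/859 = 0.07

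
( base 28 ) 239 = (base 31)1MI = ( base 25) 2GB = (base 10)1661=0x67D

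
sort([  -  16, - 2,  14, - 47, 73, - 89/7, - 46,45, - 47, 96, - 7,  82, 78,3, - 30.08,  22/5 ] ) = [ - 47,  -  47,-46 , - 30.08,-16,-89/7, - 7, - 2 , 3 , 22/5, 14,  45, 73,78, 82 , 96] 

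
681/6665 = 681/6665=   0.10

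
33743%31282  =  2461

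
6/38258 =3/19129= 0.00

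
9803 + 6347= 16150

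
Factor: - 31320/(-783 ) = 2^3*5^1 = 40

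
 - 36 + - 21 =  - 57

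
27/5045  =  27/5045  =  0.01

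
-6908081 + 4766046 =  -2142035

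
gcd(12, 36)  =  12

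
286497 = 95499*3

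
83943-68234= 15709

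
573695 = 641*895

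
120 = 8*15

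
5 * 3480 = 17400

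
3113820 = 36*86495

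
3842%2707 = 1135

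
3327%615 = 252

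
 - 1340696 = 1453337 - 2794033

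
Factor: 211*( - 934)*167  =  - 2^1*167^1*211^1*467^1 = - 32911358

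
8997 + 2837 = 11834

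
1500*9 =13500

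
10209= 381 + 9828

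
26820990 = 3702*7245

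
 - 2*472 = - 944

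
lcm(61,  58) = 3538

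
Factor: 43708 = 2^2*7^2*223^1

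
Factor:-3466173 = -3^1*503^1*2297^1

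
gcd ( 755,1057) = 151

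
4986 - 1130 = 3856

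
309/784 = 309/784 = 0.39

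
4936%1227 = 28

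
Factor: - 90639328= -2^5*13^1*53^1*4111^1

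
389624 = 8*48703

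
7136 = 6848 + 288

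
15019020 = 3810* 3942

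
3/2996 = 3/2996=   0.00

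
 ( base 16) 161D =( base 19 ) FCI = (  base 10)5661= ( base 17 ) 12a0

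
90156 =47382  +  42774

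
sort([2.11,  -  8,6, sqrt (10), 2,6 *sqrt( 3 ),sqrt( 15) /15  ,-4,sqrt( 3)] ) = [ - 8,-4 , sqrt(15) /15, sqrt ( 3 ),2, 2.11,  sqrt(10), 6 , 6*sqrt( 3 )] 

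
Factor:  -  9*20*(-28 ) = 2^4*3^2*5^1*7^1 = 5040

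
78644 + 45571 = 124215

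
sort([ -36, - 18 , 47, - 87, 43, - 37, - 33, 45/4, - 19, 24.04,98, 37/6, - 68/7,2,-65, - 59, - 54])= [ - 87, - 65, - 59,-54, - 37, - 36,  -  33, - 19, - 18 , - 68/7 , 2, 37/6, 45/4, 24.04,43,47, 98 ] 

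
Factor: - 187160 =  - 2^3*5^1* 4679^1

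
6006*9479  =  56930874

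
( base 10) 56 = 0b111000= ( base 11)51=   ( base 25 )26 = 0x38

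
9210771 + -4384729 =4826042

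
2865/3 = 955 = 955.00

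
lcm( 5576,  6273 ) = 50184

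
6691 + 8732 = 15423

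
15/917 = 15/917 = 0.02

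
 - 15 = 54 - 69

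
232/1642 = 116/821 =0.14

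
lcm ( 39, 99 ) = 1287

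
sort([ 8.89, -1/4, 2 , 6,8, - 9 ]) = [ - 9, - 1/4,2,6,8,8.89] 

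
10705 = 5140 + 5565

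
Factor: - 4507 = -4507^1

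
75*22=1650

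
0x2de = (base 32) MU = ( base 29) P9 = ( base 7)2066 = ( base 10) 734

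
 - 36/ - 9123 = 12/3041 =0.00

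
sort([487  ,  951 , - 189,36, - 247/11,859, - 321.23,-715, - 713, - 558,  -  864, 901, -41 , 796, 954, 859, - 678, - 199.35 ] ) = [ - 864, - 715,-713, - 678, - 558,-321.23, - 199.35 , - 189, - 41, - 247/11,  36, 487, 796, 859,859,  901,951, 954]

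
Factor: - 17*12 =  - 2^2*3^1*17^1 = - 204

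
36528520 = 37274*980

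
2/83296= 1/41648 =0.00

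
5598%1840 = 78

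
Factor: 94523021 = 94523021^1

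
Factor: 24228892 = 2^2 *71^1 * 85313^1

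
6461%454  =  105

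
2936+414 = 3350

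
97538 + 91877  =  189415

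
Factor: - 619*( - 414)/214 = 3^2 * 23^1 * 107^( - 1 )*619^1 = 128133/107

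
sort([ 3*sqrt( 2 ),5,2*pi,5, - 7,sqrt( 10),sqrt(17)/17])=[ - 7,sqrt(17) /17, sqrt( 10),3*sqrt( 2), 5, 5,2*pi ]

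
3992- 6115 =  - 2123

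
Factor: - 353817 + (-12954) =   -  3^1*179^1 * 683^1 =- 366771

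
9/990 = 1/110 = 0.01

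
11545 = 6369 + 5176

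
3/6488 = 3/6488 = 0.00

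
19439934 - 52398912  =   - 32958978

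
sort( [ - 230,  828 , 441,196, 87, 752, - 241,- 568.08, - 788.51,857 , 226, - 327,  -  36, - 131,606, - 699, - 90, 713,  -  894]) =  [- 894,-788.51, - 699,- 568.08, - 327, - 241,  -  230, - 131, - 90 , - 36,87, 196, 226,  441, 606,713  ,  752, 828, 857 ]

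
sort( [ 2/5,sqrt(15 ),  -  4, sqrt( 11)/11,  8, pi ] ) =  [ - 4 , sqrt(  11 )/11, 2/5,pi, sqrt( 15),8]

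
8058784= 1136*7094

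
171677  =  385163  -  213486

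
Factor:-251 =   -  251^1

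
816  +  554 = 1370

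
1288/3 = 429+1/3 = 429.33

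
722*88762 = 64086164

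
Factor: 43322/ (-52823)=  -  2^1 * 101^( - 1) * 523^ (-1)*21661^1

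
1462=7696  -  6234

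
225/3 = 75 = 75.00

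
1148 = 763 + 385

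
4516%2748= 1768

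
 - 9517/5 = -1904+3/5  =  - 1903.40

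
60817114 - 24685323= 36131791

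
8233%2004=217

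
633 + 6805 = 7438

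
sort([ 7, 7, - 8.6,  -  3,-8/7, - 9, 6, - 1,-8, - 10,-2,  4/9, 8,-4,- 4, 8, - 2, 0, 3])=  [  -  10,  -  9,-8.6,-8,-4,  -  4, - 3, - 2,-2, - 8/7, - 1, 0,4/9, 3, 6, 7, 7, 8, 8]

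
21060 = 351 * 60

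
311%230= 81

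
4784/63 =75+59/63 = 75.94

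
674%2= 0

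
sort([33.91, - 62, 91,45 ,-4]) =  [ - 62, - 4, 33.91 , 45, 91]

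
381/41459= 381/41459=0.01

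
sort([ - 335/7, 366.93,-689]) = [ - 689, - 335/7, 366.93] 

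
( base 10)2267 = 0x8db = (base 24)3MB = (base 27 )32Q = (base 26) 395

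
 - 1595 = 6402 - 7997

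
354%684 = 354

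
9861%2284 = 725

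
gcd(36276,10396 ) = 4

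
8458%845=8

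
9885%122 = 3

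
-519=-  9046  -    -  8527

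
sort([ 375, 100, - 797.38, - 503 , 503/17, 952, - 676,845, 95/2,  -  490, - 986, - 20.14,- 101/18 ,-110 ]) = [ - 986, - 797.38, - 676, - 503, - 490, - 110,-20.14, -101/18,503/17, 95/2,100,375, 845,952]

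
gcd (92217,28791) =3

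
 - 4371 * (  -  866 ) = 3785286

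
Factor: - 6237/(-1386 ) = 9/2  =  2^ (  -  1)*3^2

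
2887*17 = 49079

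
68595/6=22865/2 = 11432.50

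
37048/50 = 740 + 24/25=740.96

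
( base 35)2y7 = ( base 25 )5KM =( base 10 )3647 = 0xe3f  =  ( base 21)85e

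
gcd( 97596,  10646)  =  2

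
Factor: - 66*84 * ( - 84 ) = 465696 = 2^5 *3^3 * 7^2*11^1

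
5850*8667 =50701950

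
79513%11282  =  539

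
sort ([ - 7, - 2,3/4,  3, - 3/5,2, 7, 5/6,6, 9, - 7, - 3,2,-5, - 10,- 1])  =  [ - 10, - 7, -7, - 5, - 3, - 2, - 1, - 3/5 , 3/4, 5/6,2, 2,  3, 6,7, 9]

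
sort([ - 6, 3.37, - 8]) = [-8, - 6, 3.37]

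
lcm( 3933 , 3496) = 31464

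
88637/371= 238 + 339/371= 238.91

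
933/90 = 311/30 = 10.37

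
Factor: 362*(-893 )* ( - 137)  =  44287442= 2^1*19^1*47^1*137^1*181^1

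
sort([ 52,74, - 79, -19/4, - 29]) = [-79, - 29, - 19/4,52,74] 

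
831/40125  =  277/13375 = 0.02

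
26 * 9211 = 239486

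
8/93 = 8/93 = 0.09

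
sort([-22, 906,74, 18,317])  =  [ - 22 , 18, 74,317, 906] 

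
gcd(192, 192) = 192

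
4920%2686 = 2234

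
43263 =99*437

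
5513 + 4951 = 10464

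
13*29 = 377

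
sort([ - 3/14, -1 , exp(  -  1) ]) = [ - 1,-3/14, exp( - 1 )]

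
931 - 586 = 345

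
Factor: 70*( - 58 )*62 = -251720 =- 2^3*5^1  *7^1*29^1* 31^1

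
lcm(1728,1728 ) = 1728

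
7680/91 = 84 +36/91 = 84.40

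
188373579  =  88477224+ 99896355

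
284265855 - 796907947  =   - 512642092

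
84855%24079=12618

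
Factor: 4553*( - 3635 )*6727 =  - 5^1*7^1*29^1*31^2*157^1*727^1= - 111332892685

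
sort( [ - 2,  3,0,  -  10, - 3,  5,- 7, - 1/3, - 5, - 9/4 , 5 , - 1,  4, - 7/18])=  [ - 10, - 7, - 5, - 3, - 9/4, - 2, - 1, - 7/18, - 1/3,0 , 3,4,5, 5] 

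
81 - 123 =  - 42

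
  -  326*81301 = -26504126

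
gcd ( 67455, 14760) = 45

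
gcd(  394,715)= 1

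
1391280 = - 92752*( - 15) 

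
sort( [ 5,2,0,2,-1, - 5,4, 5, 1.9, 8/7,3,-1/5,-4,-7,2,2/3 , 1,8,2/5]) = [ - 7, - 5, - 4,- 1, - 1/5,0,2/5,2/3,1,  8/7  ,  1.9,2,2,2, 3,4, 5,5,8 ]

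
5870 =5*1174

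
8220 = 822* 10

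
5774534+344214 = 6118748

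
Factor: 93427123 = 19^1* 4917217^1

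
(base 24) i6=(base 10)438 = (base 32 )dm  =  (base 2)110110110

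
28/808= 7/202 =0.03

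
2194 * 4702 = 10316188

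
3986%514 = 388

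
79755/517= 154 + 137/517 = 154.26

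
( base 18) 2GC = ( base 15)433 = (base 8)1664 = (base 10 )948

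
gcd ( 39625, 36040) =5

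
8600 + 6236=14836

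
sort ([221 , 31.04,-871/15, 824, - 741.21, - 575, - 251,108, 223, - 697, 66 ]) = [-741.21,-697, - 575, - 251, - 871/15, 31.04, 66, 108 , 221, 223, 824 ] 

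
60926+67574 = 128500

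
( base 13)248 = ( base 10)398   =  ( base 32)ce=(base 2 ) 110001110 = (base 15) 1B8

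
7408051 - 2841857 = 4566194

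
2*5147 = 10294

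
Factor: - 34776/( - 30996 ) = 46/41 =2^1*23^1*41^(-1)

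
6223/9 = 691+ 4/9 = 691.44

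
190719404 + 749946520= 940665924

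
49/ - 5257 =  - 7/751=-  0.01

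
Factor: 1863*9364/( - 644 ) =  - 189621/7 = - 3^4*7^( - 1)*2341^1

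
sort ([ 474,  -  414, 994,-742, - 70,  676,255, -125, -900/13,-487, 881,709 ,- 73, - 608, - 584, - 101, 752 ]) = [ -742,- 608, - 584, - 487, - 414, - 125, - 101, -73,-70, - 900/13, 255,474, 676, 709, 752, 881,994]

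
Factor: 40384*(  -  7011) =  - 2^6 * 3^2*19^1*41^1*631^1= - 283132224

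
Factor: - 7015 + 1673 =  - 2^1*2671^1 = - 5342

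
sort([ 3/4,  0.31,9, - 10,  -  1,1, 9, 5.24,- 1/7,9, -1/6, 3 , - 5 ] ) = [ - 10,-5,-1, - 1/6, - 1/7, 0.31,3/4, 1,3, 5.24,9, 9,9 ] 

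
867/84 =10 + 9/28 = 10.32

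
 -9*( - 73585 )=662265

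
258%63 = 6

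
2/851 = 2/851 =0.00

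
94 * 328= 30832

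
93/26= 3 + 15/26  =  3.58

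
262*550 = 144100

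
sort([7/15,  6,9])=[7/15, 6,9]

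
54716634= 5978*9153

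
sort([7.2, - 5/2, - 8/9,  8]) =[-5/2, - 8/9, 7.2, 8]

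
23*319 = 7337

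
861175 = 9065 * 95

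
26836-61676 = -34840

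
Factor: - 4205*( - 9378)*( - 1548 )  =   - 61044590520  =  - 2^3*3^4*5^1*29^2* 43^1*521^1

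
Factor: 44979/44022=2^ ( - 1 )*23^( - 1)*47^1 =47/46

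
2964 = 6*494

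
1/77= 1/77 =0.01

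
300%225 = 75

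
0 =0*381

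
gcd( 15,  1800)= 15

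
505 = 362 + 143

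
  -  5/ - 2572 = 5/2572 = 0.00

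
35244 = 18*1958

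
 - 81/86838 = - 27/28946 = -0.00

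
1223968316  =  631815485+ 592152831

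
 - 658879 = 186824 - 845703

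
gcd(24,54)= 6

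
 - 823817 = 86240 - 910057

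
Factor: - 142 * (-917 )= 2^1*7^1*71^1*131^1 = 130214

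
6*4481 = 26886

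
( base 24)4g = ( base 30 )3M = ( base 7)220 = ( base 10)112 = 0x70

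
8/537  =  8/537 = 0.01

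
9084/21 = 432 + 4/7 = 432.57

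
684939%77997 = 60963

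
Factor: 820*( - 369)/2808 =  - 8405/78 = - 2^( -1)*3^( - 1 )*5^1*13^( - 1) * 41^2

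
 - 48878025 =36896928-85774953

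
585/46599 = 195/15533 = 0.01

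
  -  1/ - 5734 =1/5734 = 0.00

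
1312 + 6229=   7541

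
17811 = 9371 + 8440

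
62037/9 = 6893 = 6893.00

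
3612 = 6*602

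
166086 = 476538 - 310452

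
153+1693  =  1846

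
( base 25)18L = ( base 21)1J6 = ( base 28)126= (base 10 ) 846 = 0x34E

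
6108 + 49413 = 55521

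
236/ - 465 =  - 1 + 229/465 = - 0.51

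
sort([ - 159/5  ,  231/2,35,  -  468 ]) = [ - 468, - 159/5, 35, 231/2 ] 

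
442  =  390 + 52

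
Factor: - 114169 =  - 11^1*97^1*107^1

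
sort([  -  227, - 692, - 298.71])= [-692, - 298.71, - 227]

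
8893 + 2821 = 11714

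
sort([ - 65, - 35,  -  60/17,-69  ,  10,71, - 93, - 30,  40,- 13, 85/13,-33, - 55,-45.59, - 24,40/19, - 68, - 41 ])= [ - 93, - 69, - 68, - 65, - 55, - 45.59, - 41, - 35, - 33, - 30, -24, - 13,-60/17,40/19,85/13, 10, 40, 71]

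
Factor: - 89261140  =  - 2^2*5^1*4463057^1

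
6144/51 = 2048/17=120.47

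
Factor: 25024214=2^1*12512107^1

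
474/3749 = 474/3749 = 0.13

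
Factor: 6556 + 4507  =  13^1*23^1*37^1= 11063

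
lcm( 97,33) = 3201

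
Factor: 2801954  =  2^1*109^1*12853^1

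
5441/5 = 5441/5=   1088.20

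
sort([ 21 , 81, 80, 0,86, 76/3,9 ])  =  [ 0,9,21, 76/3, 80,81, 86]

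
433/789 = 433/789 = 0.55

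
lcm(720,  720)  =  720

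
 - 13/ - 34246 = 13/34246=0.00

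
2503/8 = 312 + 7/8 = 312.88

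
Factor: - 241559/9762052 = - 2^( - 2 )*241559^1*2440513^( - 1)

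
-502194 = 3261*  (-154)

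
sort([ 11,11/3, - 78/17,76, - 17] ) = [ - 17, - 78/17,11/3,11, 76 ] 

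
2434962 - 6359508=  - 3924546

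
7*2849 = 19943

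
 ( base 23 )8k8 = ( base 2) 1001001011100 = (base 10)4700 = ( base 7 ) 16463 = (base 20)BF0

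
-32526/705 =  - 10842/235 = -46.14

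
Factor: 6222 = 2^1*3^1*17^1*61^1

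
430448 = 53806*8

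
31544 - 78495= - 46951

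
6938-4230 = 2708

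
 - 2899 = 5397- 8296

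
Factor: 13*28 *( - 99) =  - 36036= - 2^2*3^2*7^1*11^1*13^1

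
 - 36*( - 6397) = 230292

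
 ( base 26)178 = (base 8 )1542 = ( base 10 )866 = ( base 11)718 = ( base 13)518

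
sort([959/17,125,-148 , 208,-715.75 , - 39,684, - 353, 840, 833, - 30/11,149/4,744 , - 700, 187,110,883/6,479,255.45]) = [- 715.75,-700, - 353 , - 148, - 39, - 30/11, 149/4, 959/17,110,  125, 883/6, 187,208, 255.45,479, 684,744,833, 840]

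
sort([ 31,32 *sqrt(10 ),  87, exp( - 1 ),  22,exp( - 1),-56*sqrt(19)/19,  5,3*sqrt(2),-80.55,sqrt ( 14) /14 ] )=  [ - 80.55 , - 56 * sqrt( 19)/19,  sqrt(  14)/14,exp( - 1 ),exp( -1), 3*sqrt(2), 5 , 22 , 31, 87,32*sqrt( 10) ]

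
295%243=52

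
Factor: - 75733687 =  - 23^1 * 3292769^1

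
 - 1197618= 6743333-7940951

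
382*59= 22538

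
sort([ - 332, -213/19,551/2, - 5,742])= [ - 332, - 213/19, - 5, 551/2,742 ]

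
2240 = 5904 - 3664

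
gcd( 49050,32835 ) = 15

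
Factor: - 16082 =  - 2^1 * 11^1*17^1*43^1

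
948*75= 71100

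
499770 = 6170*81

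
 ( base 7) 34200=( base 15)2883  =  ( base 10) 8673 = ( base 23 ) G92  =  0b10000111100001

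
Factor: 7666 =2^1*3833^1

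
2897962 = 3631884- 733922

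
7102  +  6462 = 13564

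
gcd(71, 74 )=1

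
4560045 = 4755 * 959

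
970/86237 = 970/86237 = 0.01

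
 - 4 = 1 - 5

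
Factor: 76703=11^1*19^1*367^1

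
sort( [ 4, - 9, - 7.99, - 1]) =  [ - 9, - 7.99, - 1,4 ]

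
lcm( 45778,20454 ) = 961338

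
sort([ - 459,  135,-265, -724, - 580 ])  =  [ - 724,- 580, - 459,-265, 135]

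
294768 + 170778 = 465546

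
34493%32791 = 1702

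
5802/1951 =2 + 1900/1951  =  2.97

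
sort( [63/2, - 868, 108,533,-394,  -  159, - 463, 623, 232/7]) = [-868,  -  463,-394,-159, 63/2,232/7,108, 533,623 ]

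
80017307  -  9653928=70363379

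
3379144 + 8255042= 11634186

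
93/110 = 93/110 = 0.85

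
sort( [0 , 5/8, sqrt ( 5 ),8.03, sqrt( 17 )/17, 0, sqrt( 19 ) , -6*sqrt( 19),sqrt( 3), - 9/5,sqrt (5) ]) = [ - 6 * sqrt( 19 ), - 9/5, 0, 0,sqrt( 17)/17,  5/8, sqrt(3 ),sqrt( 5 ), sqrt(5 ), sqrt( 19 ), 8.03] 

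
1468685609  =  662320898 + 806364711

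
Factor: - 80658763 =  - 79^1*1020997^1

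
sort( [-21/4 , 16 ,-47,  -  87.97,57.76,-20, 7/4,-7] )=[ - 87.97, - 47,-20,-7, - 21/4,7/4,16,57.76]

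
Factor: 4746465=3^3*5^1*35159^1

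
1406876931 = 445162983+961713948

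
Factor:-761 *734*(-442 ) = 2^2*13^1*17^1*367^1 * 761^1 = 246889708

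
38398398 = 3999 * 9602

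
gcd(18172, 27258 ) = 9086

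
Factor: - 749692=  - 2^2*187423^1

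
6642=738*9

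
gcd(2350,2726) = 94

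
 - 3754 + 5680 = 1926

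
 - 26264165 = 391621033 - 417885198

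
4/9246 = 2/4623 = 0.00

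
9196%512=492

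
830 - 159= 671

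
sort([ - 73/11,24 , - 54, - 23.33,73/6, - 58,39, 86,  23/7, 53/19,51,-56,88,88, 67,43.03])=[ - 58,  -  56, - 54, - 23.33, - 73/11,53/19,  23/7, 73/6, 24,39,43.03,51, 67, 86, 88,88 ]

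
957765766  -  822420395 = 135345371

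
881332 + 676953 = 1558285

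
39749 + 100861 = 140610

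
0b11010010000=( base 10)1680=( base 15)770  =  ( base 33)1HU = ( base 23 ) 341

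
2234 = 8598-6364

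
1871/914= 1871/914 = 2.05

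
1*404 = 404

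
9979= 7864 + 2115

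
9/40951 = 9/40951 = 0.00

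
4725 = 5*945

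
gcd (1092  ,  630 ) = 42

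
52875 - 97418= - 44543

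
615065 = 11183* 55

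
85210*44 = 3749240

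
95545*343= 32771935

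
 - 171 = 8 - 179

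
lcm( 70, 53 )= 3710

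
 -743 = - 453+-290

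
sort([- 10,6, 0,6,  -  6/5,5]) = [-10, - 6/5,0, 5,6,6]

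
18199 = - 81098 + 99297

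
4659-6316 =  - 1657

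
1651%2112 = 1651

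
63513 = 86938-23425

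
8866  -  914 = 7952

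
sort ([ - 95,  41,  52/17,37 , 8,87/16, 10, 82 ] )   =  [  -  95, 52/17, 87/16,8,  10,  37,  41, 82]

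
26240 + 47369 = 73609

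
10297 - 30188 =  - 19891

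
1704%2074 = 1704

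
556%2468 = 556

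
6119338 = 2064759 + 4054579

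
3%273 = 3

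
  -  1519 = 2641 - 4160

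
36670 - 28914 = 7756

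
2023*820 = 1658860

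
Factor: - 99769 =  - 19^1*59^1*89^1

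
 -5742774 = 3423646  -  9166420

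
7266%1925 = 1491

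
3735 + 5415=9150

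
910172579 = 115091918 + 795080661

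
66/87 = 22/29 = 0.76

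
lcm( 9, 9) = 9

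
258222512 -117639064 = 140583448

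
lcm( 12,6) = 12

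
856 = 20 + 836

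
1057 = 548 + 509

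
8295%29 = 1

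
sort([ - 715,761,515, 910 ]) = [-715, 515 , 761,910]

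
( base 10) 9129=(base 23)h5l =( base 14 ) 3481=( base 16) 23A9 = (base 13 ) 4203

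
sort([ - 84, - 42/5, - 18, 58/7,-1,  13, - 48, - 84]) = [ - 84,-84,-48, - 18, - 42/5,-1 , 58/7, 13]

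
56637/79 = 716 + 73/79 = 716.92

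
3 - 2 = 1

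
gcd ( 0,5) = 5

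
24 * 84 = 2016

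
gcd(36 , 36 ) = 36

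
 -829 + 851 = 22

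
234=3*78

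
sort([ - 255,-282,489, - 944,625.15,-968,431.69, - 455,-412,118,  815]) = [ - 968,-944, - 455, -412,-282,-255,  118, 431.69 , 489, 625.15  ,  815 ] 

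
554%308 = 246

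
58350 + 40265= 98615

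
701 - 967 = -266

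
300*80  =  24000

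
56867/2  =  56867/2  =  28433.50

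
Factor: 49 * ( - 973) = - 7^3*139^1 =- 47677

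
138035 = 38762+99273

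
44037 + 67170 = 111207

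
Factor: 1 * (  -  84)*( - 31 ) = 2604 = 2^2 *3^1* 7^1 * 31^1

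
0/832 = 0 = 0.00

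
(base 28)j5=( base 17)1ea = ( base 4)20121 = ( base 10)537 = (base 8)1031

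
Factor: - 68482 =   -  2^1*97^1*353^1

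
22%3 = 1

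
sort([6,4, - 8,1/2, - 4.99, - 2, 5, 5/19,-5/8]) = [ - 8, - 4.99, - 2, - 5/8,5/19, 1/2,4,5, 6 ]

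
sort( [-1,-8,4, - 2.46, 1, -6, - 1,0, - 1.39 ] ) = [ - 8, - 6, - 2.46, - 1.39,-1, - 1,0,  1, 4]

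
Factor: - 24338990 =- 2^1*5^1* 13^1 *187223^1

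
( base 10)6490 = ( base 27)8oa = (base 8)14532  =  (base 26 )9FG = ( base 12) 390a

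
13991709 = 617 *22677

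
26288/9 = 26288/9=2920.89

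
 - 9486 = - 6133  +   - 3353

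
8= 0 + 8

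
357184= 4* 89296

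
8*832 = 6656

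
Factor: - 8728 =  - 2^3 * 1091^1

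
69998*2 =139996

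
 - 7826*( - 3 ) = 23478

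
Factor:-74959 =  - 74959^1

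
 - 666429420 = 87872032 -754301452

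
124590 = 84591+39999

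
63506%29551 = 4404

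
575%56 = 15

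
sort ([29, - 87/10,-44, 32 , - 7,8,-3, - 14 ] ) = [ - 44,-14,-87/10,-7,-3 , 8,29 , 32 ] 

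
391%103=82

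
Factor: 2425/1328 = 2^(  -  4) * 5^2*83^ (-1 )*97^1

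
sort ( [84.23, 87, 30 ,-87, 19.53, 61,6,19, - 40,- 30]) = [ - 87, - 40,- 30, 6,19 , 19.53, 30, 61,  84.23,  87 ]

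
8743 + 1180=9923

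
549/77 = 549/77  =  7.13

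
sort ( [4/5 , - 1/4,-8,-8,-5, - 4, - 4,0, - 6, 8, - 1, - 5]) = [ - 8, - 8, - 6, - 5, - 5, - 4, - 4,-1, - 1/4,0, 4/5,8 ] 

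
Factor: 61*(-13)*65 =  - 5^1*13^2*61^1 = - 51545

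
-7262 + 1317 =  - 5945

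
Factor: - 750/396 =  - 125/66  =  -2^( -1) * 3^( - 1 )*5^3*11^ ( - 1 )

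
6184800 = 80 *77310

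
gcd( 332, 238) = 2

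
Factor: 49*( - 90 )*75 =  - 2^1*3^3*5^3*7^2 = - 330750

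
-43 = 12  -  55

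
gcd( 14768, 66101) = 71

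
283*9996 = 2828868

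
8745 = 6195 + 2550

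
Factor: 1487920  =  2^4*5^1 * 7^1*2657^1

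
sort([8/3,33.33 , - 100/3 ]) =[ - 100/3 , 8/3,33.33]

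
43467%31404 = 12063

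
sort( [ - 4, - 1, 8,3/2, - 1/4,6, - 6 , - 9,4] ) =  [ - 9, - 6,- 4, - 1, - 1/4,3/2 , 4,6,8]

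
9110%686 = 192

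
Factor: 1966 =2^1 * 983^1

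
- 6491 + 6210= - 281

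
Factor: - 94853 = -11^1*8623^1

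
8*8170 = 65360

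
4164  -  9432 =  -5268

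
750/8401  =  750/8401 =0.09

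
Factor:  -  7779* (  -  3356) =2^2 * 3^1*839^1 * 2593^1   =  26106324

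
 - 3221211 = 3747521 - 6968732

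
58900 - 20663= 38237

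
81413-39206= 42207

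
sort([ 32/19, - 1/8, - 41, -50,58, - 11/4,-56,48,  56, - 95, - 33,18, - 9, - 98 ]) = [ - 98,-95,  -  56, - 50, - 41, - 33,  -  9, - 11/4, - 1/8,32/19,18, 48, 56, 58]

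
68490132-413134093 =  - 344643961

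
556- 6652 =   -  6096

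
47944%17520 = 12904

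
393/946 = 393/946 = 0.42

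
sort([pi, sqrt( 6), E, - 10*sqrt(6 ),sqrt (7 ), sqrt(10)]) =[ - 10*sqrt(6 ), sqrt( 6),sqrt( 7 ),E , pi, sqrt(10 )]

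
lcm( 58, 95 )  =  5510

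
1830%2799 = 1830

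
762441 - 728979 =33462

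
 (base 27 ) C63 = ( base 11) 6773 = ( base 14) 3369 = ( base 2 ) 10001011010001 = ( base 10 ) 8913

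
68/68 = 1 = 1.00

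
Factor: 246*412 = 2^3*3^1*41^1 * 103^1 = 101352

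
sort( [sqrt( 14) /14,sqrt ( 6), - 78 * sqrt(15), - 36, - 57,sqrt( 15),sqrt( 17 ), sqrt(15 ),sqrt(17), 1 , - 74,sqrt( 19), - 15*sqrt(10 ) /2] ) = [ - 78 * sqrt( 15), - 74,-57 , - 36, - 15*sqrt( 10)/2,sqrt ( 14)/14,1, sqrt(6),sqrt ( 15 ), sqrt(15),  sqrt(17),sqrt ( 17),sqrt(19) ]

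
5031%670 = 341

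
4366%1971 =424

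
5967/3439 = 1 + 2528/3439 = 1.74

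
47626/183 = 47626/183 = 260.25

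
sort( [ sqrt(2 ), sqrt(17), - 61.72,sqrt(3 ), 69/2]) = [-61.72, sqrt( 2 ),sqrt( 3), sqrt(17 ),69/2]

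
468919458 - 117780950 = 351138508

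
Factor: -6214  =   - 2^1*13^1*239^1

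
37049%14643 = 7763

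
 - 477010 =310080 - 787090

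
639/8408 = 639/8408 = 0.08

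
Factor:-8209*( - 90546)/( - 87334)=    -371646057/43667 = -3^1*13^(- 1)*3359^( - 1)*8209^1*15091^1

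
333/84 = 3  +  27/28=3.96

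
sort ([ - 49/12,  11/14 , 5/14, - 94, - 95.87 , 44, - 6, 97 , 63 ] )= [ - 95.87, - 94, - 6, - 49/12,5/14, 11/14,44,  63, 97] 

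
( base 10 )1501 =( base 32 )1et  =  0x5dd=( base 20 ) 3F1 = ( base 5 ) 22001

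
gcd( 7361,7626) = 1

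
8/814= 4/407 = 0.01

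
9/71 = 9/71 = 0.13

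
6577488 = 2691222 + 3886266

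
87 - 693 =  - 606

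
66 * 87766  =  5792556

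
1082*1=1082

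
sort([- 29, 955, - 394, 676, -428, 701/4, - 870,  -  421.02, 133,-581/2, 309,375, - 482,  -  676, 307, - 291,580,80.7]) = [ - 870,-676 , - 482,-428, - 421.02, - 394,-291,-581/2,-29, 80.7, 133, 701/4,307,309, 375, 580 , 676, 955 ] 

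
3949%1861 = 227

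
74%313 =74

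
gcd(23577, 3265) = 1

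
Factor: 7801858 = 2^1*3900929^1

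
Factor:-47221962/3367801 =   -  2^1*3^1*3367801^( - 1 )*7870327^1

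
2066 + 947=3013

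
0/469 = 0 = 0.00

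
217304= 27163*8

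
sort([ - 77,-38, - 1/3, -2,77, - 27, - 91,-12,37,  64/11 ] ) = [ - 91, - 77, - 38, - 27,-12, - 2,  -  1/3,64/11, 37,77]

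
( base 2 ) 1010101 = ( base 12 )71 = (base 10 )85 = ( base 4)1111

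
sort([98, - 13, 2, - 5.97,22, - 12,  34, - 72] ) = [ - 72, - 13,-12,- 5.97,2,22,34, 98]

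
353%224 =129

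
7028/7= 1004 = 1004.00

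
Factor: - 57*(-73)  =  3^1*19^1*73^1  =  4161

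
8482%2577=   751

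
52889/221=52889/221 = 239.32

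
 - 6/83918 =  - 3/41959  =  -0.00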